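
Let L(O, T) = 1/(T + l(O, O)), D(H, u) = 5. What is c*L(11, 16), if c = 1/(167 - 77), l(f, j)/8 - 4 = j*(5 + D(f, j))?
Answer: 1/83520 ≈ 1.1973e-5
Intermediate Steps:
l(f, j) = 32 + 80*j (l(f, j) = 32 + 8*(j*(5 + 5)) = 32 + 8*(j*10) = 32 + 8*(10*j) = 32 + 80*j)
c = 1/90 ≈ 0.011111
L(O, T) = 1/(32 + T + 80*O) (L(O, T) = 1/(T + (32 + 80*O)) = 1/(32 + T + 80*O))
c*L(11, 16) = 1/(90*(32 + 16 + 80*11)) = 1/(90*(32 + 16 + 880)) = (1/90)/928 = (1/90)*(1/928) = 1/83520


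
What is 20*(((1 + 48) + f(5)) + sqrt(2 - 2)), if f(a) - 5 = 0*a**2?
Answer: 1080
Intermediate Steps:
f(a) = 5 (f(a) = 5 + 0*a**2 = 5 + 0 = 5)
20*(((1 + 48) + f(5)) + sqrt(2 - 2)) = 20*(((1 + 48) + 5) + sqrt(2 - 2)) = 20*((49 + 5) + sqrt(0)) = 20*(54 + 0) = 20*54 = 1080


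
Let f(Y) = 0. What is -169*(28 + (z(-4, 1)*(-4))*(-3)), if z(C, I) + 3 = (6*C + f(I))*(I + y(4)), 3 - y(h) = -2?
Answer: 293384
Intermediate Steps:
y(h) = 5 (y(h) = 3 - 1*(-2) = 3 + 2 = 5)
z(C, I) = -3 + 6*C*(5 + I) (z(C, I) = -3 + (6*C + 0)*(I + 5) = -3 + (6*C)*(5 + I) = -3 + 6*C*(5 + I))
-169*(28 + (z(-4, 1)*(-4))*(-3)) = -169*(28 + ((-3 + 30*(-4) + 6*(-4)*1)*(-4))*(-3)) = -169*(28 + ((-3 - 120 - 24)*(-4))*(-3)) = -169*(28 - 147*(-4)*(-3)) = -169*(28 + 588*(-3)) = -169*(28 - 1764) = -169*(-1736) = 293384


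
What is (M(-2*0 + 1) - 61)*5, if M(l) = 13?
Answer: -240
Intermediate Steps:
(M(-2*0 + 1) - 61)*5 = (13 - 61)*5 = -48*5 = -240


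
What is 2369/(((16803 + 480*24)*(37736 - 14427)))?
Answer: 2369/660180807 ≈ 3.5884e-6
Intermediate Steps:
2369/(((16803 + 480*24)*(37736 - 14427))) = 2369/(((16803 + 11520)*23309)) = 2369/((28323*23309)) = 2369/660180807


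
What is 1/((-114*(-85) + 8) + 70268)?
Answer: 1/79966 ≈ 1.2505e-5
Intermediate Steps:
1/((-114*(-85) + 8) + 70268) = 1/((9690 + 8) + 70268) = 1/(9698 + 70268) = 1/79966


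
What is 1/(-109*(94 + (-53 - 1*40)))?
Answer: -1/109 ≈ -0.0091743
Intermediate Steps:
1/(-109*(94 + (-53 - 1*40))) = 1/(-109*(94 + (-53 - 40))) = 1/(-109*(94 - 93)) = 1/(-109*1) = 1/(-109) = -1/109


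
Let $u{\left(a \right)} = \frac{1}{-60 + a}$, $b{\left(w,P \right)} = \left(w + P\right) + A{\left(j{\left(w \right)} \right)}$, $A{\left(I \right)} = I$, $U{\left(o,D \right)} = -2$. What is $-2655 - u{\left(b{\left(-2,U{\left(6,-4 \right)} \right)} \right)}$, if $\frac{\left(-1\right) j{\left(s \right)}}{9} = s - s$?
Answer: $- \frac{169919}{64} \approx -2655.0$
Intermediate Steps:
$j{\left(s \right)} = 0$ ($j{\left(s \right)} = - 9 \left(s - s\right) = \left(-9\right) 0 = 0$)
$b{\left(w,P \right)} = P + w$ ($b{\left(w,P \right)} = \left(w + P\right) + 0 = \left(P + w\right) + 0 = P + w$)
$-2655 - u{\left(b{\left(-2,U{\left(6,-4 \right)} \right)} \right)} = -2655 - \frac{1}{-60 - 4} = -2655 - \frac{1}{-64} = -2655 - - \frac{1}{64} = -2655 + \frac{1}{64} = - \frac{169919}{64}$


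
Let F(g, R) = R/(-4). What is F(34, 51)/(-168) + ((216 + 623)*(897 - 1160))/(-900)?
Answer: 12360617/50400 ≈ 245.25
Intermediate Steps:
F(g, R) = -R/4 (F(g, R) = R*(-¼) = -R/4)
F(34, 51)/(-168) + ((216 + 623)*(897 - 1160))/(-900) = -¼*51/(-168) + ((216 + 623)*(897 - 1160))/(-900) = -51/4*(-1/168) + (839*(-263))*(-1/900) = 17/224 - 220657*(-1/900) = 17/224 + 220657/900 = 12360617/50400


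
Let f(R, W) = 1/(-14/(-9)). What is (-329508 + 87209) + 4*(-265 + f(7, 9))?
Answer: -1703495/7 ≈ -2.4336e+5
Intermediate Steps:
f(R, W) = 9/14 (f(R, W) = 1/(-14*(-⅑)) = 1/(14/9) = 9/14)
(-329508 + 87209) + 4*(-265 + f(7, 9)) = (-329508 + 87209) + 4*(-265 + 9/14) = -242299 + 4*(-3701/14) = -242299 - 7402/7 = -1703495/7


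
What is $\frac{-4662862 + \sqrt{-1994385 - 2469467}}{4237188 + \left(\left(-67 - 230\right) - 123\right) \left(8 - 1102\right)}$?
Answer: $- \frac{2331431}{2348334} + \frac{i \sqrt{1115963}}{2348334} \approx -0.9928 + 0.00044985 i$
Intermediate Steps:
$\frac{-4662862 + \sqrt{-1994385 - 2469467}}{4237188 + \left(\left(-67 - 230\right) - 123\right) \left(8 - 1102\right)} = \frac{-4662862 + \sqrt{-4463852}}{4237188 + \left(-297 - 123\right) \left(-1094\right)} = \frac{-4662862 + 2 i \sqrt{1115963}}{4237188 - -459480} = \frac{-4662862 + 2 i \sqrt{1115963}}{4237188 + 459480} = \frac{-4662862 + 2 i \sqrt{1115963}}{4696668} = \left(-4662862 + 2 i \sqrt{1115963}\right) \frac{1}{4696668} = - \frac{2331431}{2348334} + \frac{i \sqrt{1115963}}{2348334}$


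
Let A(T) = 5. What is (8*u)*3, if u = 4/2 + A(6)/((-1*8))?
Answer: 33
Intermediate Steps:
u = 11/8 (u = 4/2 + 5/((-1*8)) = 4*(½) + 5/(-8) = 2 + 5*(-⅛) = 2 - 5/8 = 11/8 ≈ 1.3750)
(8*u)*3 = (8*(11/8))*3 = 11*3 = 33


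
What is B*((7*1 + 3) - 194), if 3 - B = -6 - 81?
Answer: -16560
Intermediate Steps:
B = 90 (B = 3 - (-6 - 81) = 3 - 1*(-87) = 3 + 87 = 90)
B*((7*1 + 3) - 194) = 90*((7*1 + 3) - 194) = 90*((7 + 3) - 194) = 90*(10 - 194) = 90*(-184) = -16560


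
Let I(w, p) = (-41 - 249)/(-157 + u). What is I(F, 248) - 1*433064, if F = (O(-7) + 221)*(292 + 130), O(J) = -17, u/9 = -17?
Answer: -13424955/31 ≈ -4.3306e+5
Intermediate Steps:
u = -153 (u = 9*(-17) = -153)
F = 86088 (F = (-17 + 221)*(292 + 130) = 204*422 = 86088)
I(w, p) = 29/31 (I(w, p) = (-41 - 249)/(-157 - 153) = -290/(-310) = -290*(-1/310) = 29/31)
I(F, 248) - 1*433064 = 29/31 - 1*433064 = 29/31 - 433064 = -13424955/31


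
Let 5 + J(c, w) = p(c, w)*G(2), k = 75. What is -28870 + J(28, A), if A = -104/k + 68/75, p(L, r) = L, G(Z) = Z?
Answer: -28819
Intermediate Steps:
A = -12/25 (A = -104/75 + 68/75 = -12/25 ≈ -0.48000)
J(c, w) = -5 + 2*c (J(c, w) = -5 + c*2 = -5 + 2*c)
-28870 + J(28, A) = -28870 + (-5 + 2*28) = -28870 + (-5 + 56) = -28870 + 51 = -28819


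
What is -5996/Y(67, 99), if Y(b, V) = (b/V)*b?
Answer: -593604/4489 ≈ -132.24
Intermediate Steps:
Y(b, V) = b²/V
-5996/Y(67, 99) = -5996/(67²/99) = -5996/((1/99)*4489) = -5996/4489/99 = -5996*99/4489 = -593604/4489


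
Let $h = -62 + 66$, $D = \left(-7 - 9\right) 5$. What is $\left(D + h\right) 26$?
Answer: $-1976$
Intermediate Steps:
$D = -80$ ($D = \left(-16\right) 5 = -80$)
$h = 4$
$\left(D + h\right) 26 = \left(-80 + 4\right) 26 = \left(-76\right) 26 = -1976$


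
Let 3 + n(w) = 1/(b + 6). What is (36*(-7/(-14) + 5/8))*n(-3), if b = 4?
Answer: -2349/20 ≈ -117.45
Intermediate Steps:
n(w) = -29/10 (n(w) = -3 + 1/(4 + 6) = -3 + 1/10 = -3 + ⅒ = -29/10)
(36*(-7/(-14) + 5/8))*n(-3) = (36*(-7/(-14) + 5/8))*(-29/10) = (36*(-7*(-1/14) + 5*(⅛)))*(-29/10) = (36*(½ + 5/8))*(-29/10) = (36*(9/8))*(-29/10) = (81/2)*(-29/10) = -2349/20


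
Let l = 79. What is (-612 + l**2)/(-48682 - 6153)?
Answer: -5629/54835 ≈ -0.10265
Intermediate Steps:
(-612 + l**2)/(-48682 - 6153) = (-612 + 79**2)/(-48682 - 6153) = (-612 + 6241)/(-54835) = 5629*(-1/54835) = -5629/54835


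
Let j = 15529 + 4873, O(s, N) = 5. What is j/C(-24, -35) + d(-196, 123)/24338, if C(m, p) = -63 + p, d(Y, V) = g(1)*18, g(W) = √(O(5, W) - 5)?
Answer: -10201/49 ≈ -208.18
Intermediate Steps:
j = 20402
g(W) = 0 (g(W) = √(5 - 5) = √0 = 0)
d(Y, V) = 0 (d(Y, V) = 0*18 = 0)
j/C(-24, -35) + d(-196, 123)/24338 = 20402/(-63 - 35) + 0/24338 = 20402/(-98) + 0*(1/24338) = 20402*(-1/98) + 0 = -10201/49 + 0 = -10201/49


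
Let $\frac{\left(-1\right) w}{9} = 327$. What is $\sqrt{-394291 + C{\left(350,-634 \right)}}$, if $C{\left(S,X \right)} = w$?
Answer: $i \sqrt{397234} \approx 630.26 i$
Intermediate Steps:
$w = -2943$ ($w = \left(-9\right) 327 = -2943$)
$C{\left(S,X \right)} = -2943$
$\sqrt{-394291 + C{\left(350,-634 \right)}} = \sqrt{-394291 - 2943} = \sqrt{-397234} = i \sqrt{397234}$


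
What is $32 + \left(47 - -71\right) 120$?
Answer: $14192$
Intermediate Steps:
$32 + \left(47 - -71\right) 120 = 32 + \left(47 + 71\right) 120 = 32 + 118 \cdot 120 = 32 + 14160 = 14192$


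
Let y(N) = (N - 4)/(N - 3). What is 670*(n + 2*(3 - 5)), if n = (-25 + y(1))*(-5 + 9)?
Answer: -65660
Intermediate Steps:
y(N) = (-4 + N)/(-3 + N)
n = -94 (n = (-25 + (-4 + 1)/(-3 + 1))*(-5 + 9) = (-25 - 3/(-2))*4 = (-25 - ½*(-3))*4 = (-25 + 3/2)*4 = -47/2*4 = -94)
670*(n + 2*(3 - 5)) = 670*(-94 + 2*(3 - 5)) = 670*(-94 + 2*(-2)) = 670*(-94 - 4) = 670*(-98) = -65660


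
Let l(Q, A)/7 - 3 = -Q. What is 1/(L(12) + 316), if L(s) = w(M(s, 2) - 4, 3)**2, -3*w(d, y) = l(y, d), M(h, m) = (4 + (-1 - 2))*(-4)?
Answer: 1/316 ≈ 0.0031646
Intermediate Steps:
M(h, m) = -4 (M(h, m) = (4 - 3)*(-4) = 1*(-4) = -4)
l(Q, A) = 21 - 7*Q (l(Q, A) = 21 + 7*(-Q) = 21 - 7*Q)
w(d, y) = -7 + 7*y/3 (w(d, y) = -(21 - 7*y)/3 = -7 + 7*y/3)
L(s) = 0 (L(s) = (-7 + (7/3)*3)**2 = (-7 + 7)**2 = 0**2 = 0)
1/(L(12) + 316) = 1/(0 + 316) = 1/316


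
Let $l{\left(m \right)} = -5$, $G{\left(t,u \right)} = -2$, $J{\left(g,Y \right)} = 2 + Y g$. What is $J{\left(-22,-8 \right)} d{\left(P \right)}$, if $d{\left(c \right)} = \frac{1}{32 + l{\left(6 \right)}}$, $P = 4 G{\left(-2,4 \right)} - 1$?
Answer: $\frac{178}{27} \approx 6.5926$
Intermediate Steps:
$P = -9$ ($P = 4 \left(-2\right) - 1 = -8 - 1 = -9$)
$d{\left(c \right)} = \frac{1}{27}$ ($d{\left(c \right)} = \frac{1}{32 - 5} = \frac{1}{27}$)
$J{\left(-22,-8 \right)} d{\left(P \right)} = \left(2 - -176\right) \frac{1}{27} = \left(2 + 176\right) \frac{1}{27} = 178 \cdot \frac{1}{27} = \frac{178}{27}$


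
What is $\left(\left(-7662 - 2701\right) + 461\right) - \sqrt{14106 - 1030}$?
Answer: $-9902 - 2 \sqrt{3269} \approx -10016.0$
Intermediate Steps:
$\left(\left(-7662 - 2701\right) + 461\right) - \sqrt{14106 - 1030} = \left(-10363 + 461\right) - \sqrt{13076} = -9902 - 2 \sqrt{3269}$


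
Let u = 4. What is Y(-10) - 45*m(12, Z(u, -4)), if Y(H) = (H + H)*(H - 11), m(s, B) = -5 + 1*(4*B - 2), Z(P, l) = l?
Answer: 1455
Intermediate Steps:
m(s, B) = -7 + 4*B (m(s, B) = -5 + 1*(-2 + 4*B) = -5 + (-2 + 4*B) = -7 + 4*B)
Y(H) = 2*H*(-11 + H) (Y(H) = (2*H)*(-11 + H) = 2*H*(-11 + H))
Y(-10) - 45*m(12, Z(u, -4)) = 2*(-10)*(-11 - 10) - 45*(-7 + 4*(-4)) = 2*(-10)*(-21) - 45*(-7 - 16) = 420 - 45*(-23) = 420 + 1035 = 1455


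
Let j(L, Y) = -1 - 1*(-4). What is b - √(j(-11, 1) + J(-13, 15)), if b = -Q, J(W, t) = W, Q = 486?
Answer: -486 - I*√10 ≈ -486.0 - 3.1623*I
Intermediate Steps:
j(L, Y) = 3 (j(L, Y) = -1 + 4 = 3)
b = -486 (b = -1*486 = -486)
b - √(j(-11, 1) + J(-13, 15)) = -486 - √(3 - 13) = -486 - √(-10) = -486 - I*√10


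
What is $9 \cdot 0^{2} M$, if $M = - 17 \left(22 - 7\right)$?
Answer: $0$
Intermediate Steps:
$M = -255$ ($M = \left(-17\right) 15 = -255$)
$9 \cdot 0^{2} M = 9 \cdot 0^{2} \left(-255\right) = 9 \cdot 0 \left(-255\right) = 0 \left(-255\right) = 0$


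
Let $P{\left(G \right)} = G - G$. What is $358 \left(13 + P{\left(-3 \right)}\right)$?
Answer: $4654$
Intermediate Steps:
$P{\left(G \right)} = 0$
$358 \left(13 + P{\left(-3 \right)}\right) = 358 \left(13 + 0\right) = 358 \cdot 13 = 4654$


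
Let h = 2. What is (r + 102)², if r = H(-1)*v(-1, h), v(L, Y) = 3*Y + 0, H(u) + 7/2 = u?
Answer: 5625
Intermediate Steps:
H(u) = -7/2 + u
v(L, Y) = 3*Y
r = -27 (r = (-7/2 - 1)*(3*2) = -9/2*6 = -27)
(r + 102)² = (-27 + 102)² = 75² = 5625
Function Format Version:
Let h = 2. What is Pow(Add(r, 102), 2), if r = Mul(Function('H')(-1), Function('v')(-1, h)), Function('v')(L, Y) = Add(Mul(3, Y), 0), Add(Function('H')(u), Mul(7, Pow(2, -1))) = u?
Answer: 5625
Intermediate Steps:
Function('H')(u) = Add(Rational(-7, 2), u)
Function('v')(L, Y) = Mul(3, Y)
r = -27 (r = Mul(Add(Rational(-7, 2), -1), Mul(3, 2)) = Mul(Rational(-9, 2), 6) = -27)
Pow(Add(r, 102), 2) = Pow(Add(-27, 102), 2) = Pow(75, 2) = 5625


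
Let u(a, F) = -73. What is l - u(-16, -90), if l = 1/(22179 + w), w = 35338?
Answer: 4198742/57517 ≈ 73.000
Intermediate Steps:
l = 1/57517 (l = 1/(22179 + 35338) = 1/57517 ≈ 1.7386e-5)
l - u(-16, -90) = 1/57517 - 1*(-73) = 1/57517 + 73 = 4198742/57517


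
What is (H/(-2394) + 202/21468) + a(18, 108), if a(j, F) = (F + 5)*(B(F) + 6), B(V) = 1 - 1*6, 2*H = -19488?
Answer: 23877913/203946 ≈ 117.08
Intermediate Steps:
H = -9744 (H = (½)*(-19488) = -9744)
B(V) = -5 (B(V) = 1 - 6 = -5)
a(j, F) = 5 + F (a(j, F) = (F + 5)*(-5 + 6) = (5 + F)*1 = 5 + F)
(H/(-2394) + 202/21468) + a(18, 108) = (-9744/(-2394) + 202/21468) + (5 + 108) = (-9744*(-1/2394) + 202*(1/21468)) + 113 = (232/57 + 101/10734) + 113 = 832015/203946 + 113 = 23877913/203946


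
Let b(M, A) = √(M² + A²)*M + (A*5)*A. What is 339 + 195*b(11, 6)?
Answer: 35439 + 2145*√157 ≈ 62316.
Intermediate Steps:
b(M, A) = 5*A² + M*√(A² + M²) (b(M, A) = √(A² + M²)*M + (5*A)*A = M*√(A² + M²) + 5*A² = 5*A² + M*√(A² + M²))
339 + 195*b(11, 6) = 339 + 195*(5*6² + 11*√(6² + 11²)) = 339 + 195*(5*36 + 11*√(36 + 121)) = 339 + 195*(180 + 11*√157) = 339 + (35100 + 2145*√157) = 35439 + 2145*√157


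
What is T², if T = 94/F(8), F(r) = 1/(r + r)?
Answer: 2262016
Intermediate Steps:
F(r) = 1/(2*r)
T = 1504 (T = 94/(((½)/8)) = 94/(((½)*(⅛))) = 94/(1/16) = 94*16 = 1504)
T² = 1504² = 2262016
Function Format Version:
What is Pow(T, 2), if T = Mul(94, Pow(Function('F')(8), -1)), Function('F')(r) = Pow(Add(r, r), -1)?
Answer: 2262016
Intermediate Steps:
Function('F')(r) = Mul(Rational(1, 2), Pow(r, -1)) (Function('F')(r) = Pow(Mul(2, r), -1) = Mul(Rational(1, 2), Pow(r, -1)))
T = 1504 (T = Mul(94, Pow(Mul(Rational(1, 2), Pow(8, -1)), -1)) = Mul(94, Pow(Mul(Rational(1, 2), Rational(1, 8)), -1)) = Mul(94, Pow(Rational(1, 16), -1)) = Mul(94, 16) = 1504)
Pow(T, 2) = Pow(1504, 2) = 2262016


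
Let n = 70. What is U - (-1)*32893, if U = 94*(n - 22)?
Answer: 37405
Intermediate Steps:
U = 4512 (U = 94*(70 - 22) = 94*48 = 4512)
U - (-1)*32893 = 4512 - (-1)*32893 = 4512 - 1*(-32893) = 4512 + 32893 = 37405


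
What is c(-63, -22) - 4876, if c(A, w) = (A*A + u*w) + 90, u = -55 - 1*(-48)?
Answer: -663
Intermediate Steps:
u = -7 (u = -55 + 48 = -7)
c(A, w) = 90 + A**2 - 7*w (c(A, w) = (A*A - 7*w) + 90 = (A**2 - 7*w) + 90 = 90 + A**2 - 7*w)
c(-63, -22) - 4876 = (90 + (-63)**2 - 7*(-22)) - 4876 = (90 + 3969 + 154) - 4876 = 4213 - 4876 = -663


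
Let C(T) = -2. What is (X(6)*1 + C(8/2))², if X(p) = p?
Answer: 16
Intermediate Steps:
(X(6)*1 + C(8/2))² = (6*1 - 2)² = (6 - 2)² = 4² = 16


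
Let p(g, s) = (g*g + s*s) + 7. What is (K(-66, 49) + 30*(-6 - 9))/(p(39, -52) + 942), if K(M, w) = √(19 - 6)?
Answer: -225/2587 + √13/5174 ≈ -0.086277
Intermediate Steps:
K(M, w) = √13
p(g, s) = 7 + g² + s² (p(g, s) = (g² + s²) + 7 = 7 + g² + s²)
(K(-66, 49) + 30*(-6 - 9))/(p(39, -52) + 942) = (√13 + 30*(-6 - 9))/((7 + 39² + (-52)²) + 942) = (√13 + 30*(-15))/((7 + 1521 + 2704) + 942) = (√13 - 450)/(4232 + 942) = (-450 + √13)/5174 = (-450 + √13)*(1/5174) = -225/2587 + √13/5174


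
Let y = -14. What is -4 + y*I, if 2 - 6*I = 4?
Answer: ⅔ ≈ 0.66667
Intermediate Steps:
I = -⅓ (I = ⅓ - ⅙*4 = ⅓ - ⅔ = -⅓ ≈ -0.33333)
-4 + y*I = -4 - 14*(-⅓) = -4 + 14/3 = ⅔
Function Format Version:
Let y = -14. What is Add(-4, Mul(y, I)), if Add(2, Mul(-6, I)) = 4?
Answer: Rational(2, 3) ≈ 0.66667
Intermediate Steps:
I = Rational(-1, 3) (I = Add(Rational(1, 3), Mul(Rational(-1, 6), 4)) = Add(Rational(1, 3), Rational(-2, 3)) = Rational(-1, 3) ≈ -0.33333)
Add(-4, Mul(y, I)) = Add(-4, Mul(-14, Rational(-1, 3))) = Add(-4, Rational(14, 3)) = Rational(2, 3)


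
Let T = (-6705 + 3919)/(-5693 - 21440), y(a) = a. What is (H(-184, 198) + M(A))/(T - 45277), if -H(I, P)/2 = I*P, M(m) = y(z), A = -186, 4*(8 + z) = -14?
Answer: -790682753/491399222 ≈ -1.6090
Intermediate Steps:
z = -23/2 (z = -8 + (¼)*(-14) = -8 - 7/2 = -23/2 ≈ -11.500)
M(m) = -23/2
T = 2786/27133 (T = -2786/(-27133) = -2786*(-1/27133) = 2786/27133 ≈ 0.10268)
H(I, P) = -2*I*P
(H(-184, 198) + M(A))/(T - 45277) = (-2*(-184)*198 - 23/2)/(2786/27133 - 45277) = (72864 - 23/2)/(-1228498055/27133) = (145705/2)*(-27133/1228498055) = -790682753/491399222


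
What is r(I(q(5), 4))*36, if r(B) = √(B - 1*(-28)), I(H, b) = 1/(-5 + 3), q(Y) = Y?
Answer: 18*√110 ≈ 188.79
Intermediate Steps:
I(H, b) = -½ (I(H, b) = 1/(-2) = -½)
r(B) = √(28 + B) (r(B) = √(B + 28) = √(28 + B))
r(I(q(5), 4))*36 = √(28 - ½)*36 = √(55/2)*36 = (√110/2)*36 = 18*√110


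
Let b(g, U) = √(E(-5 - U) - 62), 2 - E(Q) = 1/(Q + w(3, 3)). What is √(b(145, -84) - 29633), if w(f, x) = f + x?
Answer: √(-214098425 + 85*I*√433585)/85 ≈ 0.022501 + 172.14*I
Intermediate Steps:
E(Q) = 2 - 1/(6 + Q) (E(Q) = 2 - 1/(Q + (3 + 3)) = 2 - 1/(Q + 6) = 2 - 1/(6 + Q))
b(g, U) = √(-62 + (1 - 2*U)/(1 - U)) (b(g, U) = √((11 + 2*(-5 - U))/(6 + (-5 - U)) - 62) = √((11 + (-10 - 2*U))/(1 - U) - 62) = √((1 - 2*U)/(1 - U) - 62) = √(-62 + (1 - 2*U)/(1 - U)))
√(b(145, -84) - 29633) = √(√((-61 + 60*(-84))/(1 - 1*(-84))) - 29633) = √(√((-61 - 5040)/(1 + 84)) - 29633) = √(√(-5101/85) - 29633) = √(I*√433585/85 - 29633) = √(-29633 + I*√433585/85)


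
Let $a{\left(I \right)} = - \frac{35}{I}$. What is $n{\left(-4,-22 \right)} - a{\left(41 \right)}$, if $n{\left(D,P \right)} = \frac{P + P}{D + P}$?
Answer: $\frac{1357}{533} \approx 2.546$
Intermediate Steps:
$n{\left(D,P \right)} = \frac{2 P}{D + P}$
$n{\left(-4,-22 \right)} - a{\left(41 \right)} = 2 \left(-22\right) \frac{1}{-4 - 22} - - \frac{35}{41} = 2 \left(-22\right) \frac{1}{-26} - \left(-35\right) \frac{1}{41} = 2 \left(-22\right) \left(- \frac{1}{26}\right) - - \frac{35}{41} = \frac{22}{13} + \frac{35}{41} = \frac{1357}{533}$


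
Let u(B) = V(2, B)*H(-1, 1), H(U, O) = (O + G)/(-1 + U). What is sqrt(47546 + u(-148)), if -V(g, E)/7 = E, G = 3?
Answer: sqrt(45474) ≈ 213.25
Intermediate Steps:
V(g, E) = -7*E
H(U, O) = (3 + O)/(-1 + U) (H(U, O) = (O + 3)/(-1 + U) = (3 + O)/(-1 + U))
u(B) = 14*B (u(B) = (-7*B)*((3 + 1)/(-1 - 1)) = (-7*B)*(4/(-2)) = (-7*B)*(-1/2*4) = -7*B*(-2) = 14*B)
sqrt(47546 + u(-148)) = sqrt(47546 + 14*(-148)) = sqrt(47546 - 2072) = sqrt(45474)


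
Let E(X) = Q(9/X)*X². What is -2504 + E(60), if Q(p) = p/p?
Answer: 1096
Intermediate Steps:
Q(p) = 1
E(X) = X² (E(X) = 1*X² = X²)
-2504 + E(60) = -2504 + 60² = -2504 + 3600 = 1096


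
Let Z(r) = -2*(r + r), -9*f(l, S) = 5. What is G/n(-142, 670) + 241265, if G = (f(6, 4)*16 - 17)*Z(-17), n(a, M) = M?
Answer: 727406053/3015 ≈ 2.4126e+5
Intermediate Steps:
f(l, S) = -5/9 (f(l, S) = -1/9*5 = -5/9)
Z(r) = -4*r
G = -15844/9 (G = (-5/9*16 - 17)*(-4*(-17)) = (-80/9 - 17)*68 = -233/9*68 = -15844/9 ≈ -1760.4)
G/n(-142, 670) + 241265 = -15844/9/670 + 241265 = -15844/9*1/670 + 241265 = -7922/3015 + 241265 = 727406053/3015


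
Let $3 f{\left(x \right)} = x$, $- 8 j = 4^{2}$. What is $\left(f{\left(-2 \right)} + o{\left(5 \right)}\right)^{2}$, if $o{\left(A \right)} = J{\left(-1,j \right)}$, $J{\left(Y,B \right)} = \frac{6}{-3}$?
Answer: $\frac{64}{9} \approx 7.1111$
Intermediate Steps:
$j = -2$ ($j = - \frac{4^{2}}{8} = \left(- \frac{1}{8}\right) 16 = -2$)
$J{\left(Y,B \right)} = -2$ ($J{\left(Y,B \right)} = 6 \left(- \frac{1}{3}\right) = -2$)
$o{\left(A \right)} = -2$
$f{\left(x \right)} = \frac{x}{3}$
$\left(f{\left(-2 \right)} + o{\left(5 \right)}\right)^{2} = \left(\frac{1}{3} \left(-2\right) - 2\right)^{2} = \left(- \frac{2}{3} - 2\right)^{2} = \left(- \frac{8}{3}\right)^{2} = \frac{64}{9}$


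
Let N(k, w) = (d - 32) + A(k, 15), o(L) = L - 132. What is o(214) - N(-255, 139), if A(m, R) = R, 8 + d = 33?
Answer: 74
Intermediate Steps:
d = 25 (d = -8 + 33 = 25)
o(L) = -132 + L
N(k, w) = 8 (N(k, w) = (25 - 32) + 15 = -7 + 15 = 8)
o(214) - N(-255, 139) = (-132 + 214) - 1*8 = 82 - 8 = 74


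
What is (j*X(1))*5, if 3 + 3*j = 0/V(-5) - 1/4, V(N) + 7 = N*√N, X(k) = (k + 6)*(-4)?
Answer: 455/3 ≈ 151.67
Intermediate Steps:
X(k) = -24 - 4*k (X(k) = (6 + k)*(-4) = -24 - 4*k)
V(N) = -7 + N^(3/2) (V(N) = -7 + N*√N = -7 + N^(3/2))
j = -13/12 (j = -1 + (0/(-7 + (-5)^(3/2)) - 1/4)/3 = -1 + (0/(-7 - 5*I*√5) - 1*¼)/3 = -1 + (0 - ¼)/3 = -1 + (⅓)*(-¼) = -1 - 1/12 = -13/12 ≈ -1.0833)
(j*X(1))*5 = -13*(-24 - 4*1)/12*5 = -13*(-24 - 4)/12*5 = -13/12*(-28)*5 = (91/3)*5 = 455/3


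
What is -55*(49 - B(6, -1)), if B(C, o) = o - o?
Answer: -2695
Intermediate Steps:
B(C, o) = 0
-55*(49 - B(6, -1)) = -55*(49 - 1*0) = -55*(49 + 0) = -55*49 = -2695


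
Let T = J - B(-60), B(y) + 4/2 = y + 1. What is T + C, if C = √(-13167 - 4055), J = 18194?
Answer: 18255 + I*√17222 ≈ 18255.0 + 131.23*I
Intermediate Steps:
B(y) = -1 + y (B(y) = -2 + (y + 1) = -2 + (1 + y) = -1 + y)
C = I*√17222 (C = √(-17222) = I*√17222 ≈ 131.23*I)
T = 18255 (T = 18194 - (-1 - 60) = 18194 - 1*(-61) = 18194 + 61 = 18255)
T + C = 18255 + I*√17222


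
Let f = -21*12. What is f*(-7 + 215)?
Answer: -52416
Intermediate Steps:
f = -252
f*(-7 + 215) = -252*(-7 + 215) = -252*208 = -52416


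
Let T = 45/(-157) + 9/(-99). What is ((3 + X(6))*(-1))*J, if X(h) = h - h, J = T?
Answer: 1956/1727 ≈ 1.1326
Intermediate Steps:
T = -652/1727 (T = 45*(-1/157) + 9*(-1/99) = -45/157 - 1/11 = -652/1727 ≈ -0.37753)
J = -652/1727 ≈ -0.37753
X(h) = 0
((3 + X(6))*(-1))*J = ((3 + 0)*(-1))*(-652/1727) = (3*(-1))*(-652/1727) = -3*(-652/1727) = 1956/1727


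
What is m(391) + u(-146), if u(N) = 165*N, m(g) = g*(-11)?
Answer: -28391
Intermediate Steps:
m(g) = -11*g
m(391) + u(-146) = -11*391 + 165*(-146) = -4301 - 24090 = -28391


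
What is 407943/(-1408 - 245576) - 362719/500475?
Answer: -97917020807/41203105800 ≈ -2.3764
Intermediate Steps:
407943/(-1408 - 245576) - 362719/500475 = 407943/(-246984) - 362719*1/500475 = 407943*(-1/246984) - 362719/500475 = -135981/82328 - 362719/500475 = -97917020807/41203105800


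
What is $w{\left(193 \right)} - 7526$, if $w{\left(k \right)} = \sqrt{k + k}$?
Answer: $-7526 + \sqrt{386} \approx -7506.4$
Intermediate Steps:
$w{\left(k \right)} = \sqrt{2} \sqrt{k}$ ($w{\left(k \right)} = \sqrt{2 k} = \sqrt{2} \sqrt{k}$)
$w{\left(193 \right)} - 7526 = \sqrt{2} \sqrt{193} - 7526 = \sqrt{386} - 7526 = -7526 + \sqrt{386}$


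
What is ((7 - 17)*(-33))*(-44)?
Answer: -14520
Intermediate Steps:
((7 - 17)*(-33))*(-44) = -10*(-33)*(-44) = 330*(-44) = -14520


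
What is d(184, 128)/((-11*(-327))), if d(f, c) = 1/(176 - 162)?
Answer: 1/50358 ≈ 1.9858e-5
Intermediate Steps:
d(f, c) = 1/14
d(184, 128)/((-11*(-327))) = 1/(14*((-11*(-327)))) = (1/14)/3597 = (1/14)*(1/3597) = 1/50358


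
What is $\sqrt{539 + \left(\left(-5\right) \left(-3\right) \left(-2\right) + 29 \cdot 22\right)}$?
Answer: $\sqrt{1147} \approx 33.867$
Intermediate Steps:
$\sqrt{539 + \left(\left(-5\right) \left(-3\right) \left(-2\right) + 29 \cdot 22\right)} = \sqrt{539 + \left(15 \left(-2\right) + 638\right)} = \sqrt{539 + \left(-30 + 638\right)} = \sqrt{539 + 608} = \sqrt{1147}$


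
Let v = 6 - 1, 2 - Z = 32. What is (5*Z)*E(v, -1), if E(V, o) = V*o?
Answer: 750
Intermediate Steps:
Z = -30 (Z = 2 - 1*32 = 2 - 32 = -30)
v = 5
(5*Z)*E(v, -1) = (5*(-30))*(5*(-1)) = -150*(-5) = 750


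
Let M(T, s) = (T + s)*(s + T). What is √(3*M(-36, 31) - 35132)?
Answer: I*√35057 ≈ 187.24*I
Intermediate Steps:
M(T, s) = (T + s)² (M(T, s) = (T + s)*(T + s) = (T + s)²)
√(3*M(-36, 31) - 35132) = √(3*(-36 + 31)² - 35132) = √(3*(-5)² - 35132) = √(3*25 - 35132) = √(75 - 35132) = √(-35057) = I*√35057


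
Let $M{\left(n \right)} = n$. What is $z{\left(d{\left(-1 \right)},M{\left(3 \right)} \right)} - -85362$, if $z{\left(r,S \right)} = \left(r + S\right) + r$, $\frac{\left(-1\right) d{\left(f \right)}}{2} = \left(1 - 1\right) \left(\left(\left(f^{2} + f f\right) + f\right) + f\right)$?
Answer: $85365$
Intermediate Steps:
$d{\left(f \right)} = 0$ ($d{\left(f \right)} = - 2 \left(1 - 1\right) \left(\left(\left(f^{2} + f f\right) + f\right) + f\right) = - 2 \cdot 0 \left(\left(\left(f^{2} + f^{2}\right) + f\right) + f\right) = - 2 \cdot 0 \left(\left(2 f^{2} + f\right) + f\right) = - 2 \cdot 0 \left(\left(f + 2 f^{2}\right) + f\right) = - 2 \cdot 0 \left(2 f + 2 f^{2}\right) = \left(-2\right) 0 = 0$)
$z{\left(r,S \right)} = S + 2 r$ ($z{\left(r,S \right)} = \left(S + r\right) + r = S + 2 r$)
$z{\left(d{\left(-1 \right)},M{\left(3 \right)} \right)} - -85362 = \left(3 + 2 \cdot 0\right) - -85362 = \left(3 + 0\right) + 85362 = 3 + 85362 = 85365$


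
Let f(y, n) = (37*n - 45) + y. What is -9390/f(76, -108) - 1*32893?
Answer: -26082271/793 ≈ -32891.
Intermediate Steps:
f(y, n) = -45 + y + 37*n (f(y, n) = (-45 + 37*n) + y = -45 + y + 37*n)
-9390/f(76, -108) - 1*32893 = -9390/(-45 + 76 + 37*(-108)) - 1*32893 = -9390/(-45 + 76 - 3996) - 32893 = -9390/(-3965) - 32893 = -9390*(-1/3965) - 32893 = 1878/793 - 32893 = -26082271/793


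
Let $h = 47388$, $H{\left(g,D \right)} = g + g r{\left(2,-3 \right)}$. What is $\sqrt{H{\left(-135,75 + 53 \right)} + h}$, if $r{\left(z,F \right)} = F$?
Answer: $13 \sqrt{282} \approx 218.31$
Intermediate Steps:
$H{\left(g,D \right)} = - 2 g$ ($H{\left(g,D \right)} = g + g \left(-3\right) = g - 3 g = - 2 g$)
$\sqrt{H{\left(-135,75 + 53 \right)} + h} = \sqrt{\left(-2\right) \left(-135\right) + 47388} = \sqrt{270 + 47388} = \sqrt{47658} = 13 \sqrt{282}$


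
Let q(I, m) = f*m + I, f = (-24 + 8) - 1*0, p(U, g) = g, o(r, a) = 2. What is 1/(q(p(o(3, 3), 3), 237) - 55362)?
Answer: -1/59151 ≈ -1.6906e-5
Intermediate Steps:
f = -16 (f = -16 + 0 = -16)
q(I, m) = I - 16*m (q(I, m) = -16*m + I = I - 16*m)
1/(q(p(o(3, 3), 3), 237) - 55362) = 1/((3 - 16*237) - 55362) = 1/((3 - 3792) - 55362) = 1/(-3789 - 55362) = 1/(-59151) = -1/59151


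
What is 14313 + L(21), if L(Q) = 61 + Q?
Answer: 14395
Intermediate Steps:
14313 + L(21) = 14313 + (61 + 21) = 14313 + 82 = 14395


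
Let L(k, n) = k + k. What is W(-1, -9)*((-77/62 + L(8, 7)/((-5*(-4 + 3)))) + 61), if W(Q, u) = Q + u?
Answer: -19517/31 ≈ -629.58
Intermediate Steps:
L(k, n) = 2*k
W(-1, -9)*((-77/62 + L(8, 7)/((-5*(-4 + 3)))) + 61) = (-1 - 9)*((-77/62 + (2*8)/((-5*(-4 + 3)))) + 61) = -10*((-77*1/62 + 16/((-5*(-1)))) + 61) = -10*((-77/62 + 16/5) + 61) = -10*(607/310 + 61) = -10*19517/310 = -19517/31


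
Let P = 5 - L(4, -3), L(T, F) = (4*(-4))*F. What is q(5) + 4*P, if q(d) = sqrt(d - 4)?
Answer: -171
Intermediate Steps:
L(T, F) = -16*F
P = -43 (P = 5 - (-16)*(-3) = 5 - 1*48 = 5 - 48 = -43)
q(d) = sqrt(-4 + d)
q(5) + 4*P = sqrt(-4 + 5) + 4*(-43) = sqrt(1) - 172 = 1 - 172 = -171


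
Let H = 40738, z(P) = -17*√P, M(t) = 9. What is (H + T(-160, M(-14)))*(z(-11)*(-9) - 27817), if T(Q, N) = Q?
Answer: -1128758226 + 6208434*I*√11 ≈ -1.1288e+9 + 2.0591e+7*I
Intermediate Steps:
(H + T(-160, M(-14)))*(z(-11)*(-9) - 27817) = (40738 - 160)*(-17*I*√11*(-9) - 27817) = 40578*(-17*I*√11*(-9) - 27817) = 40578*(153*I*√11 - 27817) = 40578*(-27817 + 153*I*√11) = -1128758226 + 6208434*I*√11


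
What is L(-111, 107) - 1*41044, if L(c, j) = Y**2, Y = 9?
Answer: -40963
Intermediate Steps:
L(c, j) = 81 (L(c, j) = 9**2 = 81)
L(-111, 107) - 1*41044 = 81 - 1*41044 = 81 - 41044 = -40963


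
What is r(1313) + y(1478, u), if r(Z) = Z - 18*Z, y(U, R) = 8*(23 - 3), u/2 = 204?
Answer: -22161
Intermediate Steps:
u = 408 (u = 2*204 = 408)
y(U, R) = 160 (y(U, R) = 8*20 = 160)
r(Z) = -17*Z
r(1313) + y(1478, u) = -17*1313 + 160 = -22321 + 160 = -22161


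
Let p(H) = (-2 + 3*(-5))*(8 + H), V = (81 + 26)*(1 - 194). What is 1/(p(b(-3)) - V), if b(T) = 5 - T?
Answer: 1/20379 ≈ 4.9070e-5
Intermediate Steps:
V = -20651 (V = 107*(-193) = -20651)
p(H) = -136 - 17*H (p(H) = (-2 - 15)*(8 + H) = -17*(8 + H) = -136 - 17*H)
1/(p(b(-3)) - V) = 1/((-136 - 17*(5 - 1*(-3))) - 1*(-20651)) = 1/((-136 - 17*(5 + 3)) + 20651) = 1/((-136 - 17*8) + 20651) = 1/((-136 - 136) + 20651) = 1/(-272 + 20651) = 1/20379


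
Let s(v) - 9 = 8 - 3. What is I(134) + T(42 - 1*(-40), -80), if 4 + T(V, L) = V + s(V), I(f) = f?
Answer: 226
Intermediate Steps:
s(v) = 14 (s(v) = 9 + (8 - 3) = 9 + 5 = 14)
T(V, L) = 10 + V (T(V, L) = -4 + (V + 14) = -4 + (14 + V) = 10 + V)
I(134) + T(42 - 1*(-40), -80) = 134 + (10 + (42 - 1*(-40))) = 134 + (10 + (42 + 40)) = 134 + (10 + 82) = 134 + 92 = 226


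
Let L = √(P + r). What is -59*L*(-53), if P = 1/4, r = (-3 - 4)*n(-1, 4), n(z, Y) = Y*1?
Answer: 3127*I*√111/2 ≈ 16473.0*I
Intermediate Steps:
n(z, Y) = Y
r = -28 (r = (-3 - 4)*4 = -7*4 = -28)
P = ¼ ≈ 0.25000
L = I*√111/2 (L = √(¼ - 28) = √(-111/4) = I*√111/2 ≈ 5.2678*I)
-59*L*(-53) = -59*I*√111/2*(-53) = 3127*I*√111/2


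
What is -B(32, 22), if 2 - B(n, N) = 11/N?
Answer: -3/2 ≈ -1.5000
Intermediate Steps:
B(n, N) = 2 - 11/N
-B(32, 22) = -(2 - 11/22) = -(2 - 11*1/22) = -(2 - ½) = -1*3/2 = -3/2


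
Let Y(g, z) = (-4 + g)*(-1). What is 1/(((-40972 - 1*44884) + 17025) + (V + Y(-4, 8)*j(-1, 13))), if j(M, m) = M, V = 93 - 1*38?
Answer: -1/68784 ≈ -1.4538e-5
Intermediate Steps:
V = 55 (V = 93 - 38 = 55)
Y(g, z) = 4 - g
1/(((-40972 - 1*44884) + 17025) + (V + Y(-4, 8)*j(-1, 13))) = 1/(((-40972 - 1*44884) + 17025) + (55 + (4 - 1*(-4))*(-1))) = 1/(((-40972 - 44884) + 17025) + (55 + (4 + 4)*(-1))) = 1/((-85856 + 17025) + (55 + 8*(-1))) = 1/(-68831 + (55 - 8)) = 1/(-68831 + 47) = 1/(-68784) = -1/68784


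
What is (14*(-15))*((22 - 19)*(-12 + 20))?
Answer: -5040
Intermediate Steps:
(14*(-15))*((22 - 19)*(-12 + 20)) = -630*8 = -210*24 = -5040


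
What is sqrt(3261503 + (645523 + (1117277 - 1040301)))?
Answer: sqrt(3984002) ≈ 1996.0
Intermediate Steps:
sqrt(3261503 + (645523 + (1117277 - 1040301))) = sqrt(3261503 + (645523 + 76976)) = sqrt(3261503 + 722499) = sqrt(3984002)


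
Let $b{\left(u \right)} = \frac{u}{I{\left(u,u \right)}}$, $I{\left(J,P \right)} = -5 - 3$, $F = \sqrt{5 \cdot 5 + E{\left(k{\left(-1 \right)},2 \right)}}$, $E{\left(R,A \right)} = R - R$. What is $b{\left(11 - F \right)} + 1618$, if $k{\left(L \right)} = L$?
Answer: $\frac{6469}{4} \approx 1617.3$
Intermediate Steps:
$E{\left(R,A \right)} = 0$
$F = 5$ ($F = \sqrt{5 \cdot 5 + 0} = \sqrt{25 + 0} = \sqrt{25} = 5$)
$I{\left(J,P \right)} = -8$
$b{\left(u \right)} = - \frac{u}{8}$ ($b{\left(u \right)} = \frac{u}{-8} = u \left(- \frac{1}{8}\right) = - \frac{u}{8}$)
$b{\left(11 - F \right)} + 1618 = - \frac{11 - 5}{8} + 1618 = \left(- \frac{1}{8}\right) 6 + 1618 = - \frac{3}{4} + 1618 = \frac{6469}{4}$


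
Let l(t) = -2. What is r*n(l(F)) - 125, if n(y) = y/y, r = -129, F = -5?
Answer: -254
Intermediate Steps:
n(y) = 1
r*n(l(F)) - 125 = -129*1 - 125 = -129 - 125 = -254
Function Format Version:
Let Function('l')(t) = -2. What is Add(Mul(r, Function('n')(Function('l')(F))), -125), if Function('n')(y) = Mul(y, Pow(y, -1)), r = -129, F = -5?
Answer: -254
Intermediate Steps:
Function('n')(y) = 1
Add(Mul(r, Function('n')(Function('l')(F))), -125) = Add(Mul(-129, 1), -125) = Add(-129, -125) = -254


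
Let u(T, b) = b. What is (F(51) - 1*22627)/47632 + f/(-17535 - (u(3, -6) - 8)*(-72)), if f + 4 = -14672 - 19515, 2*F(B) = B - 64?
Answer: 805928481/588826784 ≈ 1.3687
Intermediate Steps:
F(B) = -32 + B/2 (F(B) = (B - 64)/2 = (-64 + B)/2 = -32 + B/2)
f = -34191 (f = -4 + (-14672 - 19515) = -4 - 34187 = -34191)
(F(51) - 1*22627)/47632 + f/(-17535 - (u(3, -6) - 8)*(-72)) = ((-32 + (½)*51) - 1*22627)/47632 - 34191/(-17535 - (-6 - 8)*(-72)) = ((-32 + 51/2) - 22627)*(1/47632) - 34191/(-17535 - (-14)*(-72)) = (-13/2 - 22627)*(1/47632) - 34191/(-17535 - 1*1008) = -45267/2*1/47632 - 34191/(-17535 - 1008) = -45267/95264 - 34191/(-18543) = -45267/95264 - 34191*(-1/18543) = -45267/95264 + 11397/6181 = 805928481/588826784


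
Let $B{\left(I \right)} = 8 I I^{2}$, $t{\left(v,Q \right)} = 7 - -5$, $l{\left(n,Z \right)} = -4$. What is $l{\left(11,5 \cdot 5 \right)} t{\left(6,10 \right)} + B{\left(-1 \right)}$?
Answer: $-56$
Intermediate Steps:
$t{\left(v,Q \right)} = 12$ ($t{\left(v,Q \right)} = 7 + 5 = 12$)
$B{\left(I \right)} = 8 I^{3}$
$l{\left(11,5 \cdot 5 \right)} t{\left(6,10 \right)} + B{\left(-1 \right)} = \left(-4\right) 12 + 8 \left(-1\right)^{3} = -48 + 8 \left(-1\right) = -48 - 8 = -56$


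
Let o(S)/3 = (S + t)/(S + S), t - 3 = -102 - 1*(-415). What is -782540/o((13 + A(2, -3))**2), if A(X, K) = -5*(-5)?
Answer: -1284077/3 ≈ -4.2803e+5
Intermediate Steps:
t = 316 (t = 3 + (-102 - 1*(-415)) = 3 + (-102 + 415) = 3 + 313 = 316)
A(X, K) = 25
o(S) = 3*(316 + S)/(2*S) (o(S) = 3*((S + 316)/(S + S)) = 3*((316 + S)/((2*S))) = 3*((316 + S)*(1/(2*S))) = 3*((316 + S)/(2*S)) = 3*(316 + S)/(2*S))
-782540/o((13 + A(2, -3))**2) = -782540/(3/2 + 474/((13 + 25)**2)) = -782540/(3/2 + 474/(38**2)) = -782540/(3/2 + 474/1444) = -782540/(3/2 + 474*(1/1444)) = -782540/(3/2 + 237/722) = -782540/660/361 = -782540*361/660 = -1284077/3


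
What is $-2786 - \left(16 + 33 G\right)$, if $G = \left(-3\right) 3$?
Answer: $-2505$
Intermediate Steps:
$G = -9$
$-2786 - \left(16 + 33 G\right) = -2786 - \left(16 + 33 \left(-9\right)\right) = -2786 - \left(16 - 297\right) = -2786 - -281 = -2786 + 281 = -2505$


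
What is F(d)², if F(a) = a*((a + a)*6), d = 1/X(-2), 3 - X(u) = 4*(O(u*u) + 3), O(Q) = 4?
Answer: 144/390625 ≈ 0.00036864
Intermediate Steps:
X(u) = -25 (X(u) = 3 - 4*(4 + 3) = 3 - 4*7 = 3 - 1*28 = 3 - 28 = -25)
d = -1/25 (d = 1/(-25) = -1/25 ≈ -0.040000)
F(a) = 12*a² (F(a) = a*((2*a)*6) = a*(12*a) = 12*a²)
F(d)² = (12*(-1/25)²)² = (12*(1/625))² = (12/625)² = 144/390625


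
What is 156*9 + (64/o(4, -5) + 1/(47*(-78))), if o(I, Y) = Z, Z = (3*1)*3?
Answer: 15519397/10998 ≈ 1411.1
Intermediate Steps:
Z = 9 (Z = 3*3 = 9)
o(I, Y) = 9
156*9 + (64/o(4, -5) + 1/(47*(-78))) = 156*9 + (64/9 + 1/(47*(-78))) = 1404 + (64*(1/9) + (1/47)*(-1/78)) = 1404 + (64/9 - 1/3666) = 1404 + 78205/10998 = 15519397/10998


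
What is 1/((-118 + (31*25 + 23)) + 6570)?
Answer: 1/7250 ≈ 0.00013793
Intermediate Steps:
1/((-118 + (31*25 + 23)) + 6570) = 1/((-118 + (775 + 23)) + 6570) = 1/((-118 + 798) + 6570) = 1/(680 + 6570) = 1/7250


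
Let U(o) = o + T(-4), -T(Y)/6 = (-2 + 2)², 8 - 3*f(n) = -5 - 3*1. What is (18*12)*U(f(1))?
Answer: 1152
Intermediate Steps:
f(n) = 16/3 (f(n) = 8/3 - (-5 - 3*1)/3 = 8/3 - (-5 - 3)/3 = 8/3 - ⅓*(-8) = 8/3 + 8/3 = 16/3)
T(Y) = 0 (T(Y) = -6*(-2 + 2)² = -6*0² = -6*0 = 0)
U(o) = o (U(o) = o + 0 = o)
(18*12)*U(f(1)) = (18*12)*(16/3) = 216*(16/3) = 1152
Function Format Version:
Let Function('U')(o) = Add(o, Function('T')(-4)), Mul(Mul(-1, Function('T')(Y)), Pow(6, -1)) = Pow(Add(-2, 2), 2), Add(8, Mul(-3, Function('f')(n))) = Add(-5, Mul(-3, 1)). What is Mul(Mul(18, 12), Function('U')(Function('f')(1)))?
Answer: 1152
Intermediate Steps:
Function('f')(n) = Rational(16, 3) (Function('f')(n) = Add(Rational(8, 3), Mul(Rational(-1, 3), Add(-5, Mul(-3, 1)))) = Add(Rational(8, 3), Mul(Rational(-1, 3), Add(-5, -3))) = Add(Rational(8, 3), Mul(Rational(-1, 3), -8)) = Add(Rational(8, 3), Rational(8, 3)) = Rational(16, 3))
Function('T')(Y) = 0 (Function('T')(Y) = Mul(-6, Pow(Add(-2, 2), 2)) = Mul(-6, Pow(0, 2)) = Mul(-6, 0) = 0)
Function('U')(o) = o (Function('U')(o) = Add(o, 0) = o)
Mul(Mul(18, 12), Function('U')(Function('f')(1))) = Mul(Mul(18, 12), Rational(16, 3)) = Mul(216, Rational(16, 3)) = 1152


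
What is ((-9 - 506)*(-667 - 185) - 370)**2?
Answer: 192203328100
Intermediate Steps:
((-9 - 506)*(-667 - 185) - 370)**2 = (-515*(-852) - 370)**2 = (438780 - 370)**2 = 438410**2 = 192203328100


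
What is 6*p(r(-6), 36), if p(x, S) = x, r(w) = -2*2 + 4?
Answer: 0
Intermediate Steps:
r(w) = 0 (r(w) = -4 + 4 = 0)
6*p(r(-6), 36) = 6*0 = 0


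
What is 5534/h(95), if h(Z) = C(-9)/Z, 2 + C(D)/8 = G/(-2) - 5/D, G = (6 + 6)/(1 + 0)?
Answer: -2365785/268 ≈ -8827.6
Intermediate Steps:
G = 12 (G = 12/1 = 12*1 = 12)
C(D) = -64 - 40/D (C(D) = -16 + 8*(12/(-2) - 5/D) = -16 + 8*(12*(-½) - 5/D) = -16 + 8*(-6 - 5/D) = -16 + (-48 - 40/D) = -64 - 40/D)
h(Z) = -536/(9*Z) (h(Z) = (-64 - 40/(-9))/Z = (-64 - 40*(-⅑))/Z = (-64 + 40/9)/Z = -536/(9*Z))
5534/h(95) = 5534/((-536/9/95)) = 5534/((-536/9*1/95)) = 5534/(-536/855) = 5534*(-855/536) = -2365785/268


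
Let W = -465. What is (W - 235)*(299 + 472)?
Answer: -539700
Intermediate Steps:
(W - 235)*(299 + 472) = (-465 - 235)*(299 + 472) = -700*771 = -539700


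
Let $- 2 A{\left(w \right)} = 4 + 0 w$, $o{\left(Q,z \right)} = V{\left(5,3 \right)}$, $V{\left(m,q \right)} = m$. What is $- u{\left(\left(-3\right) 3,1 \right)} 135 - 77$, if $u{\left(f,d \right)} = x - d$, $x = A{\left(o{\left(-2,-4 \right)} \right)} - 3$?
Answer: $733$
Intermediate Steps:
$o{\left(Q,z \right)} = 5$
$A{\left(w \right)} = -2$ ($A{\left(w \right)} = - \frac{4 + 0 w}{2} = - \frac{4 + 0}{2} = \left(- \frac{1}{2}\right) 4 = -2$)
$x = -5$ ($x = -2 - 3 = -5$)
$u{\left(f,d \right)} = -5 - d$
$- u{\left(\left(-3\right) 3,1 \right)} 135 - 77 = - (-5 - 1) 135 - 77 = \left(-1\right) \left(-6\right) 135 - 77 = 6 \cdot 135 - 77 = 810 - 77 = 733$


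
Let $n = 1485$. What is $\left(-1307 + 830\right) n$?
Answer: $-708345$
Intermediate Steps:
$\left(-1307 + 830\right) n = \left(-1307 + 830\right) 1485 = \left(-477\right) 1485 = -708345$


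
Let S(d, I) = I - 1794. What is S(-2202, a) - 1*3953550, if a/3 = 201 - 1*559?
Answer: -3956418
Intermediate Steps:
a = -1074 (a = 3*(201 - 1*559) = 3*(201 - 559) = 3*(-358) = -1074)
S(d, I) = -1794 + I
S(-2202, a) - 1*3953550 = (-1794 - 1074) - 1*3953550 = -2868 - 3953550 = -3956418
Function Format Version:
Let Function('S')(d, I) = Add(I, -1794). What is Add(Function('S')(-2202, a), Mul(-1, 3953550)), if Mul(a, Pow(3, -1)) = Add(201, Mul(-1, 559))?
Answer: -3956418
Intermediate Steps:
a = -1074 (a = Mul(3, Add(201, Mul(-1, 559))) = Mul(3, Add(201, -559)) = Mul(3, -358) = -1074)
Function('S')(d, I) = Add(-1794, I)
Add(Function('S')(-2202, a), Mul(-1, 3953550)) = Add(Add(-1794, -1074), Mul(-1, 3953550)) = Add(-2868, -3953550) = -3956418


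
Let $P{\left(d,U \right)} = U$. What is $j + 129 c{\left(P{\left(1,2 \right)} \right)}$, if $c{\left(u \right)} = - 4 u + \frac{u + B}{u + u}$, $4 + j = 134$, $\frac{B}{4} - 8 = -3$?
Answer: $- \frac{385}{2} \approx -192.5$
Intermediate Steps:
$B = 20$ ($B = 32 + 4 \left(-3\right) = 32 - 12 = 20$)
$j = 130$ ($j = -4 + 134 = 130$)
$c{\left(u \right)} = - 4 u + \frac{20 + u}{2 u}$ ($c{\left(u \right)} = - 4 u + \frac{u + 20}{u + u} = - 4 u + \frac{20 + u}{2 u}$)
$j + 129 c{\left(P{\left(1,2 \right)} \right)} = 130 + 129 \left(\frac{1}{2} - 8 + \frac{10}{2}\right) = 130 + 129 \left(\frac{1}{2} - 8 + 10 \cdot \frac{1}{2}\right) = 130 + 129 \left(\frac{1}{2} - 8 + 5\right) = 130 + 129 \left(- \frac{5}{2}\right) = 130 - \frac{645}{2} = - \frac{385}{2}$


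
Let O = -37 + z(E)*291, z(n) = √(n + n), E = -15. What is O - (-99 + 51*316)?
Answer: -16054 + 291*I*√30 ≈ -16054.0 + 1593.9*I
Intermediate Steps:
z(n) = √2*√n (z(n) = √(2*n) = √2*√n)
O = -37 + 291*I*√30 (O = -37 + (√2*√(-15))*291 = -37 + (√2*(I*√15))*291 = -37 + (I*√30)*291 = -37 + 291*I*√30 ≈ -37.0 + 1593.9*I)
O - (-99 + 51*316) = (-37 + 291*I*√30) - (-99 + 51*316) = (-37 + 291*I*√30) - (-99 + 16116) = (-37 + 291*I*√30) - 1*16017 = (-37 + 291*I*√30) - 16017 = -16054 + 291*I*√30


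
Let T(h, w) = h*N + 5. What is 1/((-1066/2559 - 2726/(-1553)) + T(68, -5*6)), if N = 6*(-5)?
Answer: -3974127/8082028109 ≈ -0.00049172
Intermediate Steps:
N = -30
T(h, w) = 5 - 30*h (T(h, w) = h*(-30) + 5 = -30*h + 5 = 5 - 30*h)
1/((-1066/2559 - 2726/(-1553)) + T(68, -5*6)) = 1/((-1066/2559 - 2726/(-1553)) + (5 - 30*68)) = 1/((-1066*1/2559 - 2726*(-1/1553)) + (5 - 2040)) = 1/((-1066/2559 + 2726/1553) - 2035) = 1/(5320336/3974127 - 2035) = 1/(-8082028109/3974127) = -3974127/8082028109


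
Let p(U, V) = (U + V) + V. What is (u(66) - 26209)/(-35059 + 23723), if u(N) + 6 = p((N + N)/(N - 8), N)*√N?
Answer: 26215/11336 - 1947*√66/164372 ≈ 2.2163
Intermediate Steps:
p(U, V) = U + 2*V
u(N) = -6 + √N*(2*N + 2*N/(-8 + N)) (u(N) = -6 + ((N + N)/(N - 8) + 2*N)*√N = -6 + ((2*N)/(-8 + N) + 2*N)*√N = -6 + (2*N/(-8 + N) + 2*N)*√N = -6 + (2*N + 2*N/(-8 + N))*√N = -6 + √N*(2*N + 2*N/(-8 + N)))
(u(66) - 26209)/(-35059 + 23723) = (2*(24 - 3*66 + 66^(3/2)*(-7 + 66))/(-8 + 66) - 26209)/(-35059 + 23723) = (2*(24 - 198 + (66*√66)*59)/58 - 26209)/(-11336) = (2*(1/58)*(24 - 198 + 3894*√66) - 26209)*(-1/11336) = (2*(1/58)*(-174 + 3894*√66) - 26209)*(-1/11336) = ((-6 + 3894*√66/29) - 26209)*(-1/11336) = (-26215 + 3894*√66/29)*(-1/11336) = 26215/11336 - 1947*√66/164372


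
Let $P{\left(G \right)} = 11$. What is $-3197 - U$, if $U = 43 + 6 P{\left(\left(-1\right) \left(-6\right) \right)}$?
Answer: $-3306$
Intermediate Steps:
$U = 109$ ($U = 43 + 6 \cdot 11 = 43 + 66 = 109$)
$-3197 - U = -3197 - 109 = -3306$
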